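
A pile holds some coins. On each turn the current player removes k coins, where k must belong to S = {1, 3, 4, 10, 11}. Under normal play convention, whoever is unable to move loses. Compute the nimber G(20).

n :  0  1  2  3  4  5  6  7  8  9 10 11 12 13 14 15 16 17 18 19 20
G :  0  1  0  1  2  3  2  0  1  0  1  2  3  2  0  1  0  1  2  3  2

2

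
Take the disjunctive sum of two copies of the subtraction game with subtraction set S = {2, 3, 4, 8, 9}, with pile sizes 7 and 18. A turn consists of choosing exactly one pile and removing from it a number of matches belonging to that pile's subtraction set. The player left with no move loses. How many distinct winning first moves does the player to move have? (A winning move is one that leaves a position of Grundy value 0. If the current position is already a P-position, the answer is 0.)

0

All piles use S = {2, 3, 4, 8, 9}:
G(0) = 0
G(1) = mex{} = 0
G(2) = mex{0} = 1
G(3) = mex{0,0} = 1
G(4) = mex{1,0,0} = 2
G(5) = mex{1,1,0} = 2
G(6) = mex{2,1,1} = 0
G(7) = mex{2,2,1} = 0
G(8) = mex{0,2,2,0} = 1
G(9) = mex{0,0,2,0,0} = 1
G(10) = mex{1,0,0,1,0} = 2
G(11) = mex{1,1,0,1,1} = 2
G(12) = mex{2,1,1,2,1} = 0
G(13) = mex{2,2,1,2,2} = 0
G(14) = mex{0,2,2,0,2} = 1
G(15) = mex{0,0,2,0,0} = 1
G(16) = mex{1,0,0,1,0} = 2
G(17) = mex{1,1,0,1,1} = 2
G(18) = mex{2,1,1,2,1} = 0
Pile A: G(7) = 0.
Pile B: G(18) = 0.
Combined Grundy value = 0 ⊕ 0 = 0.
A winning move leaves total XOR = 0, i.e. changes one component's Grundy value g to g ⊕ X where X is the current total.
Pile A: target g' = 0⊕0 = 0, but every legal move changes the Grundy value (mex property), so 0 moves.
Pile B: target g' = 0⊕0 = 0, but every legal move changes the Grundy value (mex property), so 0 moves.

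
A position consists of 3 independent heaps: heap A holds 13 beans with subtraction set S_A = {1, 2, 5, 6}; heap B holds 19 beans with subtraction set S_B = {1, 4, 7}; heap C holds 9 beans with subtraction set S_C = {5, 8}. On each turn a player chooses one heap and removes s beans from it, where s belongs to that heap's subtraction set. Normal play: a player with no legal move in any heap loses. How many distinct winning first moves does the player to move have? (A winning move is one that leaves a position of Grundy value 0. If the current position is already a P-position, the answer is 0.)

3

Heap A, S = {1, 2, 5, 6}:
n :  0  1  2  3  4  5  6  7  8  9 10 11 12 13
G :  0  1  2  0  1  2  3  0  1  2  0  1  2  3
G_A(13) = 3.
Heap B, S = {1, 4, 7}:
G(0) = 0
G(1) = mex{0} = 1
G(2) = mex{1} = 0
G(3) = mex{0} = 1
G(4) = mex{1,0} = 2
G(5) = mex{2,1} = 0
G(6) = mex{0,0} = 1
G(7) = mex{1,1,0} = 2
G(8) = mex{2,2,1} = 0
G(9) = mex{0,0,0} = 1
G(10) = mex{1,1,1} = 0
G(11) = mex{0,2,2} = 1
G(12) = mex{1,0,0} = 2
G(13) = mex{2,1,1} = 0
G(14) = mex{0,0,2} = 1
G(15) = mex{1,1,0} = 2
G(16) = mex{2,2,1} = 0
G(17) = mex{0,0,0} = 1
G(18) = mex{1,1,1} = 0
G(19) = mex{0,2,2} = 1
G_B(19) = 1.
Heap C, S = {5, 8}:
n : 0 1 2 3 4 5 6 7 8 9
G : 0 0 0 0 0 1 1 1 1 1
G_C(9) = 1.
Combined Grundy value = 3 ⊕ 1 ⊕ 1 = 3.
A winning move leaves total XOR = 0, i.e. changes one component's Grundy value g to g ⊕ X where X is the current total.
Heap A: need g' = 3⊕3 = 0. Options: 13−1→G=2, 13−2→G=1, 13−5→G=1, 13−6→G=0. Hits: 1.
Heap B: need g' = 1⊕3 = 2. Options: 19−1→G=0, 19−4→G=2, 19−7→G=2. Hits: 2.
Heap C: need g' = 1⊕3 = 2. Options: 9−5→G=0, 9−8→G=0. Hits: 0.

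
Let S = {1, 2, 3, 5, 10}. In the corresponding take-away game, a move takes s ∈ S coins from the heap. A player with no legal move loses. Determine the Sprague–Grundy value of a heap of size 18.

2

G(0) = 0
G(1) = mex{0} = 1
G(2) = mex{1,0} = 2
G(3) = mex{2,1,0} = 3
G(4) = mex{3,2,1} = 0
G(5) = mex{0,3,2,0} = 1
G(6) = mex{1,0,3,1} = 2
G(7) = mex{2,1,0,2} = 3
G(8) = mex{3,2,1,3} = 0
G(9) = mex{0,3,2,0} = 1
G(10) = mex{1,0,3,1,0} = 2
G(11) = mex{2,1,0,2,1} = 3
G(12) = mex{3,2,1,3,2} = 0
G(13) = mex{0,3,2,0,3} = 1
G(14) = mex{1,0,3,1,0} = 2
G(15) = mex{2,1,0,2,1} = 3
G(16) = mex{3,2,1,3,2} = 0
G(17) = mex{0,3,2,0,3} = 1
G(18) = mex{1,0,3,1,0} = 2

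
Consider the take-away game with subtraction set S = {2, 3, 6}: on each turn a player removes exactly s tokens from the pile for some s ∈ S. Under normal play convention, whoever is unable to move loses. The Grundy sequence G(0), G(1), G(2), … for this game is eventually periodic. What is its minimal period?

n :  0  1  2  3  4  5  6  7  8  9 10 11 12 13 14 15 16 17 18 19
G :  0  0  1  1  2  0  3  1  2  0  0  1  1  2  0  3  1  2  0  0
G(n+9) = G(n) holds for n = 0,…,5 (a full window of length max(S) = 6), so the sequence is purely periodic with period 9.

9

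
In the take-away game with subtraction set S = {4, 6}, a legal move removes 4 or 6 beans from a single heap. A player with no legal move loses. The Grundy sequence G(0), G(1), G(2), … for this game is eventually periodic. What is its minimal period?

10

n :  0  1  2  3  4  5  6  7  8  9 10 11 12 13 14 15 16 17 18 19 20 21
G :  0  0  0  0  1  1  1  1  2  2  0  0  0  0  1  1  1  1  2  2  0  0
G(n+10) = G(n) holds for n = 0,…,5 (a full window of length max(S) = 6), so the sequence is purely periodic with period 10.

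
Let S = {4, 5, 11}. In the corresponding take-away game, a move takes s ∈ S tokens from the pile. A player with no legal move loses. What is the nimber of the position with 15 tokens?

3

G(0) = 0
G(1) = mex{} = 0
G(2) = mex{} = 0
G(3) = mex{} = 0
G(4) = mex{0} = 1
G(5) = mex{0,0} = 1
G(6) = mex{0,0} = 1
G(7) = mex{0,0} = 1
G(8) = mex{1,0} = 2
G(9) = mex{1,1} = 0
G(10) = mex{1,1} = 0
G(11) = mex{1,1,0} = 2
G(12) = mex{2,1,0} = 3
G(13) = mex{0,2,0} = 1
G(14) = mex{0,0,0} = 1
G(15) = mex{2,0,1} = 3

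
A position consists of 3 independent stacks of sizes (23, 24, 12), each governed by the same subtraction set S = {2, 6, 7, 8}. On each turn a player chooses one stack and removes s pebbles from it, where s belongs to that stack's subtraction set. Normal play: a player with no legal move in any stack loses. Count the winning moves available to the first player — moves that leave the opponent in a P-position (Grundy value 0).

All stacks use S = {2, 6, 7, 8}:
G(0) = 0
G(1) = mex{} = 0
G(2) = mex{0} = 1
G(3) = mex{0} = 1
G(4) = mex{1} = 0
G(5) = mex{1} = 0
G(6) = mex{0,0} = 1
G(7) = mex{0,0,0} = 1
G(8) = mex{1,1,0,0} = 2
G(9) = mex{1,1,1,0} = 2
G(10) = mex{2,0,1,1} = 3
G(11) = mex{2,0,0,1} = 3
G(12) = mex{3,1,0,0} = 2
G(13) = mex{3,1,1,0} = 2
G(14) = mex{2,2,1,1} = 0
G(15) = mex{2,2,2,1} = 0
G(16) = mex{0,3,2,2} = 1
G(17) = mex{0,3,3,2} = 1
G(18) = mex{1,2,3,3} = 0
G(19) = mex{1,2,2,3} = 0
G(20) = mex{0,0,2,2} = 1
G(21) = mex{0,0,0,2} = 1
G(22) = mex{1,1,0,0} = 2
G(23) = mex{1,1,1,0} = 2
G(24) = mex{2,0,1,1} = 3
Stack A: G(23) = 2.
Stack B: G(24) = 3.
Stack C: G(12) = 2.
Combined Grundy value = 2 ⊕ 3 ⊕ 2 = 3.
A winning move leaves total XOR = 0, i.e. changes one component's Grundy value g to g ⊕ X where X is the current total.
Stack A: need g' = 2⊕3 = 1. Options: 23−2→G=1, 23−6→G=1, 23−7→G=1, 23−8→G=0. Hits: 3.
Stack B: need g' = 3⊕3 = 0. Options: 24−2→G=2, 24−6→G=0, 24−7→G=1, 24−8→G=1. Hits: 1.
Stack C: need g' = 2⊕3 = 1. Options: 12−2→G=3, 12−6→G=1, 12−7→G=0, 12−8→G=0. Hits: 1.

5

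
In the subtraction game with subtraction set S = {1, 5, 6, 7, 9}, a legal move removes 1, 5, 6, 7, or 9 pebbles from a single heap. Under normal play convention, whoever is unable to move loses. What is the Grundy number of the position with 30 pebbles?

2

n :  0  1  2  3  4  5  6  7  8  9 10 11 12 13 14 15 16 17 18 19 20 21 22 23 24 25 26 27 28 29 30
G :  0  1  0  1  0  1  2  3  2  3  2  3  0  1  0  1  0  1  2  3  2  3  2  3  0  1  0  1  0  1  2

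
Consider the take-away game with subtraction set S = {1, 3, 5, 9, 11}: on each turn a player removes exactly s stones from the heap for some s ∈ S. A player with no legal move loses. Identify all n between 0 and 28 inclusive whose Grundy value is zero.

n :  0  1  2  3  4  5  6  7  8  9 10 11 12 13 14 15 16 17 18 19 20 21 22 23 24 25 26 27 28
G :  0  1  0  1  0  1  0  1  0  1  0  1  0  1  0  1  0  1  0  1  0  1  0  1  0  1  0  1  0
P-positions are exactly the n with G(n) = 0.

0, 2, 4, 6, 8, 10, 12, 14, 16, 18, 20, 22, 24, 26, 28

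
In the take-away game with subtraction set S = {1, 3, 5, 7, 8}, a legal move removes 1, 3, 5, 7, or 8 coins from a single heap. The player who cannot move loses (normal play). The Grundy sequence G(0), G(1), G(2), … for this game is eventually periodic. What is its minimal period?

15

n :  0  1  2  3  4  5  6  7  8  9 10 11 12 13 14 15 16 17 18 19 20 21 22 23 24 25 26 27 28 29 30 31
G :  0  1  0  1  0  1  0  1  2  3  2  3  2  3  2  0  1  0  1  0  1  0  1  2  3  2  3  2  3  2  0  1
G(n+15) = G(n) holds for n = 0,…,7 (a full window of length max(S) = 8), so the sequence is purely periodic with period 15.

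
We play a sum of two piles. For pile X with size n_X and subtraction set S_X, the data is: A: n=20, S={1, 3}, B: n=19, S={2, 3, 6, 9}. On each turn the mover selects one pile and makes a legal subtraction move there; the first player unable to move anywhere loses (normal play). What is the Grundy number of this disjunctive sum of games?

1

Pile A, S = {1, 3}:
n :  0  1  2  3  4  5  6  7  8  9 10 11 12 13 14 15 16 17 18 19 20
G :  0  1  0  1  0  1  0  1  0  1  0  1  0  1  0  1  0  1  0  1  0
G_A(20) = 0.
Pile B, S = {2, 3, 6, 9}:
n :  0  1  2  3  4  5  6  7  8  9 10 11 12 13 14 15 16 17 18 19
G :  0  0  1  1  2  0  3  1  2  2  3  3  0  0  1  1  2  0  3  1
G_B(19) = 1.
Combined Grundy value = 0 ⊕ 1 = 1.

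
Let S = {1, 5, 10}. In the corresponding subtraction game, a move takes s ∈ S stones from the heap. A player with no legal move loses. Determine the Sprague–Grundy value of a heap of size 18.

1

n :  0  1  2  3  4  5  6  7  8  9 10 11 12 13 14 15 16 17 18
G :  0  1  0  1  0  1  0  1  0  1  2  3  2  3  2  0  1  0  1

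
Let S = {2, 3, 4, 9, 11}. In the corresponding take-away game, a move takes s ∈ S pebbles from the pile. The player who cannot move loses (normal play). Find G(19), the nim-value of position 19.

n :  0  1  2  3  4  5  6  7  8  9 10 11 12 13 14 15 16 17 18 19
G :  0  0  1  1  2  2  0  0  1  1  2  2  3  0  0  1  1  2  2  0

0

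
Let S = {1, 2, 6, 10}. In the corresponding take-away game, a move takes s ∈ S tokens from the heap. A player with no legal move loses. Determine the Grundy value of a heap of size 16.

G(0) = 0
G(1) = mex{0} = 1
G(2) = mex{1,0} = 2
G(3) = mex{2,1} = 0
G(4) = mex{0,2} = 1
G(5) = mex{1,0} = 2
G(6) = mex{2,1,0} = 3
G(7) = mex{3,2,1} = 0
G(8) = mex{0,3,2} = 1
G(9) = mex{1,0,0} = 2
G(10) = mex{2,1,1,0} = 3
G(11) = mex{3,2,2,1} = 0
G(12) = mex{0,3,3,2} = 1
G(13) = mex{1,0,0,0} = 2
G(14) = mex{2,1,1,1} = 0
G(15) = mex{0,2,2,2} = 1
G(16) = mex{1,0,3,3} = 2

2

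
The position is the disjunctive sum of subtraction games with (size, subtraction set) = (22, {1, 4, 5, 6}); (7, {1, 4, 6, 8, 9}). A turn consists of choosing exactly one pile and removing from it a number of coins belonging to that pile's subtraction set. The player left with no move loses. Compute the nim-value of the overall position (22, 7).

Pile A, S = {1, 4, 5, 6}:
G(0) = 0
G(1) = mex{0} = 1
G(2) = mex{1} = 0
G(3) = mex{0} = 1
G(4) = mex{1,0} = 2
G(5) = mex{2,1,0} = 3
G(6) = mex{3,0,1,0} = 2
G(7) = mex{2,1,0,1} = 3
G(8) = mex{3,2,1,0} = 4
G(9) = mex{4,3,2,1} = 0
G(10) = mex{0,2,3,2} = 1
G(11) = mex{1,3,2,3} = 0
G(12) = mex{0,4,3,2} = 1
G(13) = mex{1,0,4,3} = 2
G(14) = mex{2,1,0,4} = 3
G(15) = mex{3,0,1,0} = 2
G(16) = mex{2,1,0,1} = 3
G(17) = mex{3,2,1,0} = 4
G(18) = mex{4,3,2,1} = 0
G(19) = mex{0,2,3,2} = 1
G(20) = mex{1,3,2,3} = 0
G(21) = mex{0,4,3,2} = 1
G(22) = mex{1,0,4,3} = 2
G_A(22) = 2.
Pile B, S = {1, 4, 6, 8, 9}:
n : 0 1 2 3 4 5 6 7
G : 0 1 0 1 2 0 1 0
G_B(7) = 0.
Combined Grundy value = 2 ⊕ 0 = 2.

2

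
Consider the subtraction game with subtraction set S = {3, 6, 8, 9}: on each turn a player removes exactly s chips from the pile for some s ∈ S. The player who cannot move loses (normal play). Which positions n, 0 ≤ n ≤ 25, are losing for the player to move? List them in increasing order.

0, 1, 2, 12, 13, 14, 24, 25

n :  0  1  2  3  4  5  6  7  8  9 10 11 12 13 14 15 16 17 18 19 20 21 22 23 24 25
G :  0  0  0  1  1  1  2  2  2  3  3  3  0  0  0  1  1  1  2  2  2  3  3  3  0  0
P-positions are exactly the n with G(n) = 0.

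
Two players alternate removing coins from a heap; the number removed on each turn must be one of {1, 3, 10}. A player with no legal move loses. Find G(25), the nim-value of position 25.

2

n :  0  1  2  3  4  5  6  7  8  9 10 11 12 13 14 15 16 17 18 19 20 21 22 23 24 25
G :  0  1  0  1  0  1  0  1  0  1  2  3  2  0  1  0  1  0  1  0  1  0  1  2  3  2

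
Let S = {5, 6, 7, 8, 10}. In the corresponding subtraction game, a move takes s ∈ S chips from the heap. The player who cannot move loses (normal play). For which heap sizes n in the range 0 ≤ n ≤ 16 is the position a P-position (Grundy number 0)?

0, 1, 2, 3, 4, 15, 16

n :  0  1  2  3  4  5  6  7  8  9 10 11 12 13 14 15 16
G :  0  0  0  0  0  1  1  1  1  1  2  2  2  2  2  0  0
P-positions are exactly the n with G(n) = 0.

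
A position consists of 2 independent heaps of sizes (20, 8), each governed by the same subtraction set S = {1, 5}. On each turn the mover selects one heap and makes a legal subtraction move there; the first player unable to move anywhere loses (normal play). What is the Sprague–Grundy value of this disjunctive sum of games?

All heaps use S = {1, 5}:
n :  0  1  2  3  4  5  6  7  8  9 10 11 12 13 14 15 16 17 18 19 20
G :  0  1  0  1  0  1  0  1  0  1  0  1  0  1  0  1  0  1  0  1  0
Heap A: G(20) = 0.
Heap B: G(8) = 0.
Combined Grundy value = 0 ⊕ 0 = 0.

0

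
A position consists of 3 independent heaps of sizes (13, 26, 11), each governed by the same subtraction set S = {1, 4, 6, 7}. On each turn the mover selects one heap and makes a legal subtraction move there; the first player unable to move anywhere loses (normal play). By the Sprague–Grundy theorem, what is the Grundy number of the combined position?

1

All heaps use S = {1, 4, 6, 7}:
G(0) = 0
G(1) = mex{0} = 1
G(2) = mex{1} = 0
G(3) = mex{0} = 1
G(4) = mex{1,0} = 2
G(5) = mex{2,1} = 0
G(6) = mex{0,0,0} = 1
G(7) = mex{1,1,1,0} = 2
G(8) = mex{2,2,0,1} = 3
G(9) = mex{3,0,1,0} = 2
G(10) = mex{2,1,2,1} = 0
G(11) = mex{0,2,0,2} = 1
G(12) = mex{1,3,1,0} = 2
G(13) = mex{2,2,2,1} = 0
G(14) = mex{0,0,3,2} = 1
G(15) = mex{1,1,2,3} = 0
G(16) = mex{0,2,0,2} = 1
G(17) = mex{1,0,1,0} = 2
G(18) = mex{2,1,2,1} = 0
G(19) = mex{0,0,0,2} = 1
G(20) = mex{1,1,1,0} = 2
G(21) = mex{2,2,0,1} = 3
G(22) = mex{3,0,1,0} = 2
G(23) = mex{2,1,2,1} = 0
G(24) = mex{0,2,0,2} = 1
G(25) = mex{1,3,1,0} = 2
G(26) = mex{2,2,2,1} = 0
Heap A: G(13) = 0.
Heap B: G(26) = 0.
Heap C: G(11) = 1.
Combined Grundy value = 0 ⊕ 0 ⊕ 1 = 1.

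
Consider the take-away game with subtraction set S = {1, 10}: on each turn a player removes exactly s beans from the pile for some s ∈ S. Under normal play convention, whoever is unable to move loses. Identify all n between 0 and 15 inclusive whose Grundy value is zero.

0, 2, 4, 6, 8, 11, 13, 15

n :  0  1  2  3  4  5  6  7  8  9 10 11 12 13 14 15
G :  0  1  0  1  0  1  0  1  0  1  2  0  1  0  1  0
P-positions are exactly the n with G(n) = 0.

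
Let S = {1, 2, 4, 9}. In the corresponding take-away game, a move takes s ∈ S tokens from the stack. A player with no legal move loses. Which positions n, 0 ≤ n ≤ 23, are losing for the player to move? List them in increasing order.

0, 3, 6, 11, 14, 17, 22

G(0) = 0
G(1) = mex{0} = 1
G(2) = mex{1,0} = 2
G(3) = mex{2,1} = 0
G(4) = mex{0,2,0} = 1
G(5) = mex{1,0,1} = 2
G(6) = mex{2,1,2} = 0
G(7) = mex{0,2,0} = 1
G(8) = mex{1,0,1} = 2
G(9) = mex{2,1,2,0} = 3
G(10) = mex{3,2,0,1} = 4
G(11) = mex{4,3,1,2} = 0
G(12) = mex{0,4,2,0} = 1
G(13) = mex{1,0,3,1} = 2
G(14) = mex{2,1,4,2} = 0
G(15) = mex{0,2,0,0} = 1
G(16) = mex{1,0,1,1} = 2
G(17) = mex{2,1,2,2} = 0
G(18) = mex{0,2,0,3} = 1
G(19) = mex{1,0,1,4} = 2
G(20) = mex{2,1,2,0} = 3
G(21) = mex{3,2,0,1} = 4
G(22) = mex{4,3,1,2} = 0
G(23) = mex{0,4,2,0} = 1
P-positions are exactly the n with G(n) = 0.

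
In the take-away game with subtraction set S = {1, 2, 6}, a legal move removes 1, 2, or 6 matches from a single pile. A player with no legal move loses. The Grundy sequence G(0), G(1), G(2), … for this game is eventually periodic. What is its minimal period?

7

G(0) = 0
G(1) = mex{0} = 1
G(2) = mex{1,0} = 2
G(3) = mex{2,1} = 0
G(4) = mex{0,2} = 1
G(5) = mex{1,0} = 2
G(6) = mex{2,1,0} = 3
G(7) = mex{3,2,1} = 0
G(8) = mex{0,3,2} = 1
G(9) = mex{1,0,0} = 2
G(10) = mex{2,1,1} = 0
G(11) = mex{0,2,2} = 1
G(12) = mex{1,0,3} = 2
G(13) = mex{2,1,0} = 3
G(14) = mex{3,2,1} = 0
G(15) = mex{0,3,2} = 1
G(n+7) = G(n) holds for n = 0,…,5 (a full window of length max(S) = 6), so the sequence is purely periodic with period 7.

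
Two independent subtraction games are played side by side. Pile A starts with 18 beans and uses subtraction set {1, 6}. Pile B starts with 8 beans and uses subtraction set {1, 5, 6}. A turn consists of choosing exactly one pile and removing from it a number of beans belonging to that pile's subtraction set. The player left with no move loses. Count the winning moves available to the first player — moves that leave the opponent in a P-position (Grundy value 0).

1

Pile A, S = {1, 6}:
n :  0  1  2  3  4  5  6  7  8  9 10 11 12 13 14 15 16 17 18
G :  0  1  0  1  0  1  2  0  1  0  1  0  1  2  0  1  0  1  0
G_A(18) = 0.
Pile B, S = {1, 5, 6}:
G(0) = 0
G(1) = mex{0} = 1
G(2) = mex{1} = 0
G(3) = mex{0} = 1
G(4) = mex{1} = 0
G(5) = mex{0,0} = 1
G(6) = mex{1,1,0} = 2
G(7) = mex{2,0,1} = 3
G(8) = mex{3,1,0} = 2
G_B(8) = 2.
Combined Grundy value = 0 ⊕ 2 = 2.
A winning move leaves total XOR = 0, i.e. changes one component's Grundy value g to g ⊕ X where X is the current total.
Pile A: need g' = 0⊕2 = 2. Options: 18−1→G=1, 18−6→G=1. Hits: 0.
Pile B: need g' = 2⊕2 = 0. Options: 8−1→G=3, 8−5→G=1, 8−6→G=0. Hits: 1.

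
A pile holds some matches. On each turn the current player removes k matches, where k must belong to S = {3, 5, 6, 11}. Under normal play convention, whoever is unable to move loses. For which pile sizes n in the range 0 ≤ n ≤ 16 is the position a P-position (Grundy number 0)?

G(0) = 0
G(1) = mex{} = 0
G(2) = mex{} = 0
G(3) = mex{0} = 1
G(4) = mex{0} = 1
G(5) = mex{0,0} = 1
G(6) = mex{1,0,0} = 2
G(7) = mex{1,0,0} = 2
G(8) = mex{1,1,0} = 2
G(9) = mex{2,1,1} = 0
G(10) = mex{2,1,1} = 0
G(11) = mex{2,2,1,0} = 3
G(12) = mex{0,2,2,0} = 1
G(13) = mex{0,2,2,0} = 1
G(14) = mex{3,0,2,1} = 4
G(15) = mex{1,0,0,1} = 2
G(16) = mex{1,3,0,1} = 2
P-positions are exactly the n with G(n) = 0.

0, 1, 2, 9, 10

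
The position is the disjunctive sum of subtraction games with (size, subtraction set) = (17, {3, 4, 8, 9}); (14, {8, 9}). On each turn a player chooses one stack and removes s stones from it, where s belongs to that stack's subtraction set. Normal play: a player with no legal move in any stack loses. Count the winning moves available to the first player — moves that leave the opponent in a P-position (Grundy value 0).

0

Stack A, S = {3, 4, 8, 9}:
n :  0  1  2  3  4  5  6  7  8  9 10 11 12 13 14 15 16 17
G :  0  0  0  1  1  1  2  0  2  3  1  3  0  0  0  1  1  1
G_A(17) = 1.
Stack B, S = {8, 9}:
G(0) = 0
G(1) = mex{} = 0
G(2) = mex{} = 0
G(3) = mex{} = 0
G(4) = mex{} = 0
G(5) = mex{} = 0
G(6) = mex{} = 0
G(7) = mex{} = 0
G(8) = mex{0} = 1
G(9) = mex{0,0} = 1
G(10) = mex{0,0} = 1
G(11) = mex{0,0} = 1
G(12) = mex{0,0} = 1
G(13) = mex{0,0} = 1
G(14) = mex{0,0} = 1
G_B(14) = 1.
Combined Grundy value = 1 ⊕ 1 = 0.
A winning move leaves total XOR = 0, i.e. changes one component's Grundy value g to g ⊕ X where X is the current total.
Stack A: target g' = 1⊕0 = 1, but every legal move changes the Grundy value (mex property), so 0 moves.
Stack B: target g' = 1⊕0 = 1, but every legal move changes the Grundy value (mex property), so 0 moves.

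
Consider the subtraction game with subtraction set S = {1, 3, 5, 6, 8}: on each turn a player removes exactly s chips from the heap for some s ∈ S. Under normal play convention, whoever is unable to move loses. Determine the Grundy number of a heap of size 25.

G(0) = 0
G(1) = mex{0} = 1
G(2) = mex{1} = 0
G(3) = mex{0,0} = 1
G(4) = mex{1,1} = 0
G(5) = mex{0,0,0} = 1
G(6) = mex{1,1,1,0} = 2
G(7) = mex{2,0,0,1} = 3
G(8) = mex{3,1,1,0,0} = 2
G(9) = mex{2,2,0,1,1} = 3
G(10) = mex{3,3,1,0,0} = 2
G(11) = mex{2,2,2,1,1} = 0
G(12) = mex{0,3,3,2,0} = 1
G(13) = mex{1,2,2,3,1} = 0
G(14) = mex{0,0,3,2,2} = 1
G(15) = mex{1,1,2,3,3} = 0
G(16) = mex{0,0,0,2,2} = 1
G(17) = mex{1,1,1,0,3} = 2
G(18) = mex{2,0,0,1,2} = 3
G(19) = mex{3,1,1,0,0} = 2
G(20) = mex{2,2,0,1,1} = 3
G(21) = mex{3,3,1,0,0} = 2
G(22) = mex{2,2,2,1,1} = 0
G(23) = mex{0,3,3,2,0} = 1
G(24) = mex{1,2,2,3,1} = 0
G(25) = mex{0,0,3,2,2} = 1

1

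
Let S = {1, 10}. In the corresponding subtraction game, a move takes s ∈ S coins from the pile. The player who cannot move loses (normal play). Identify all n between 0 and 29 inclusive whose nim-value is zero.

0, 2, 4, 6, 8, 11, 13, 15, 17, 19, 22, 24, 26, 28

n :  0  1  2  3  4  5  6  7  8  9 10 11 12 13 14 15 16 17 18 19 20 21 22 23 24 25 26 27 28 29
G :  0  1  0  1  0  1  0  1  0  1  2  0  1  0  1  0  1  0  1  0  1  2  0  1  0  1  0  1  0  1
P-positions are exactly the n with G(n) = 0.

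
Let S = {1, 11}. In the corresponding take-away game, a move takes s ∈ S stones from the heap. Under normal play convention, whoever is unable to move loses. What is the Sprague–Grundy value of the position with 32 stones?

n :  0  1  2  3  4  5  6  7  8  9 10 11 12 13 14 15 16 17 18 19 20 21 22 23 24 25 26 27 28 29 30 31 32
G :  0  1  0  1  0  1  0  1  0  1  0  1  0  1  0  1  0  1  0  1  0  1  0  1  0  1  0  1  0  1  0  1  0

0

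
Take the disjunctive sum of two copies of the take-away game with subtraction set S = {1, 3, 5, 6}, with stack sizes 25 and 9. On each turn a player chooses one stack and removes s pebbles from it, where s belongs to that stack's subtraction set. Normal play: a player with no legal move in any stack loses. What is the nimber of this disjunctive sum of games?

All stacks use S = {1, 3, 5, 6}:
n :  0  1  2  3  4  5  6  7  8  9 10 11 12 13 14 15 16 17 18 19 20 21 22 23 24 25
G :  0  1  0  1  0  1  2  3  2  3  2  0  1  0  1  0  1  2  3  2  3  2  0  1  0  1
Stack A: G(25) = 1.
Stack B: G(9) = 3.
Combined Grundy value = 1 ⊕ 3 = 2.

2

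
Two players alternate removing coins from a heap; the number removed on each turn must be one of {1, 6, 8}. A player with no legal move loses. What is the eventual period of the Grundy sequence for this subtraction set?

G(0) = 0
G(1) = mex{0} = 1
G(2) = mex{1} = 0
G(3) = mex{0} = 1
G(4) = mex{1} = 0
G(5) = mex{0} = 1
G(6) = mex{1,0} = 2
G(7) = mex{2,1} = 0
G(8) = mex{0,0,0} = 1
G(9) = mex{1,1,1} = 0
G(10) = mex{0,0,0} = 1
G(11) = mex{1,1,1} = 0
G(12) = mex{0,2,0} = 1
G(13) = mex{1,0,1} = 2
G(14) = mex{2,1,2} = 0
G(15) = mex{0,0,0} = 1
G(16) = mex{1,1,1} = 0
G(n+7) = G(n) holds for n = 0,…,7 (a full window of length max(S) = 8), so the sequence is purely periodic with period 7.

7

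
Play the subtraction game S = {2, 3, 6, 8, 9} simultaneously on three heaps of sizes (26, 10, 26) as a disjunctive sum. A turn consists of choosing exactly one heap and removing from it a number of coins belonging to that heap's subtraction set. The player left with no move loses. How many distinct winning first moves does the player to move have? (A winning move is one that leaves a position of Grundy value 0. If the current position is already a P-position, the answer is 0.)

1

All heaps use S = {2, 3, 6, 8, 9}:
G(0) = 0
G(1) = mex{} = 0
G(2) = mex{0} = 1
G(3) = mex{0,0} = 1
G(4) = mex{1,0} = 2
G(5) = mex{1,1} = 0
G(6) = mex{2,1,0} = 3
G(7) = mex{0,2,0} = 1
G(8) = mex{3,0,1,0} = 2
G(9) = mex{1,3,1,0,0} = 2
G(10) = mex{2,1,2,1,0} = 3
G(11) = mex{2,2,0,1,1} = 3
G(12) = mex{3,2,3,2,1} = 0
G(13) = mex{3,3,1,0,2} = 4
G(14) = mex{0,3,2,3,0} = 1
G(15) = mex{4,0,2,1,3} = 5
G(16) = mex{1,4,3,2,1} = 0
G(17) = mex{5,1,3,2,2} = 0
G(18) = mex{0,5,0,3,2} = 1
G(19) = mex{0,0,4,3,3} = 1
G(20) = mex{1,0,1,0,3} = 2
G(21) = mex{1,1,5,4,0} = 2
G(22) = mex{2,1,0,1,4} = 3
G(23) = mex{2,2,0,5,1} = 3
G(24) = mex{3,2,1,0,5} = 4
G(25) = mex{3,3,1,0,0} = 2
G(26) = mex{4,3,2,1,0} = 5
Heap A: G(26) = 5.
Heap B: G(10) = 3.
Heap C: G(26) = 5.
Combined Grundy value = 5 ⊕ 3 ⊕ 5 = 3.
A winning move leaves total XOR = 0, i.e. changes one component's Grundy value g to g ⊕ X where X is the current total.
Heap A: need g' = 5⊕3 = 6. Options: 26−2→G=4, 26−3→G=3, 26−6→G=2, 26−8→G=1, 26−9→G=0. Hits: 0.
Heap B: need g' = 3⊕3 = 0. Options: 10−2→G=2, 10−3→G=1, 10−6→G=2, 10−8→G=1, 10−9→G=0. Hits: 1.
Heap C: need g' = 5⊕3 = 6. Options: 26−2→G=4, 26−3→G=3, 26−6→G=2, 26−8→G=1, 26−9→G=0. Hits: 0.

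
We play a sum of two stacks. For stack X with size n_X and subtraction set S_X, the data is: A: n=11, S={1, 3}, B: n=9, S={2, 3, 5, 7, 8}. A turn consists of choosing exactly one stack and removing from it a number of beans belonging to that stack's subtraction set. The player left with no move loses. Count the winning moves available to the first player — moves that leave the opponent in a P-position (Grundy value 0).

1

Stack A, S = {1, 3}:
G(0) = 0
G(1) = mex{0} = 1
G(2) = mex{1} = 0
G(3) = mex{0,0} = 1
G(4) = mex{1,1} = 0
G(5) = mex{0,0} = 1
G(6) = mex{1,1} = 0
G(7) = mex{0,0} = 1
G(8) = mex{1,1} = 0
G(9) = mex{0,0} = 1
G(10) = mex{1,1} = 0
G(11) = mex{0,0} = 1
G_A(11) = 1.
Stack B, S = {2, 3, 5, 7, 8}:
G(0) = 0
G(1) = mex{} = 0
G(2) = mex{0} = 1
G(3) = mex{0,0} = 1
G(4) = mex{1,0} = 2
G(5) = mex{1,1,0} = 2
G(6) = mex{2,1,0} = 3
G(7) = mex{2,2,1,0} = 3
G(8) = mex{3,2,1,0,0} = 4
G(9) = mex{3,3,2,1,0} = 4
G_B(9) = 4.
Combined Grundy value = 1 ⊕ 4 = 5.
A winning move leaves total XOR = 0, i.e. changes one component's Grundy value g to g ⊕ X where X is the current total.
Stack A: need g' = 1⊕5 = 4. Options: 11−1→G=0, 11−3→G=0. Hits: 0.
Stack B: need g' = 4⊕5 = 1. Options: 9−2→G=3, 9−3→G=3, 9−5→G=2, 9−7→G=1, 9−8→G=0. Hits: 1.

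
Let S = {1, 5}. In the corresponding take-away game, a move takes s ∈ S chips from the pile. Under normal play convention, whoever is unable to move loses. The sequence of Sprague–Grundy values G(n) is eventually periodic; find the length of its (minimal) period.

G(0) = 0
G(1) = mex{0} = 1
G(2) = mex{1} = 0
G(3) = mex{0} = 1
G(4) = mex{1} = 0
G(5) = mex{0,0} = 1
G(6) = mex{1,1} = 0
G(7) = mex{0,0} = 1
G(8) = mex{1,1} = 0
G(9) = mex{0,0} = 1
G(10) = mex{1,1} = 0
G(11) = mex{0,0} = 1
G(12) = mex{1,1} = 0
G(13) = mex{0,0} = 1
G(14) = mex{1,1} = 0
G(n+2) = G(n) holds for n = 0,…,4 (a full window of length max(S) = 5), so the sequence is purely periodic with period 2.

2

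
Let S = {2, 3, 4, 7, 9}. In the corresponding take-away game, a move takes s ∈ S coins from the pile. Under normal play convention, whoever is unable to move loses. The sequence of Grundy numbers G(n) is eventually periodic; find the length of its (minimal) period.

n :  0  1  2  3  4  5  6  7  8  9 10 11 12 13 14 15 16 17 18 19 20 21 22 23
G :  0  0  1  1  2  2  0  3  1  4  2  0  0  1  1  2  2  0  3  1  4  2  0  0
G(n+11) = G(n) holds for n = 0,…,8 (a full window of length max(S) = 9), so the sequence is purely periodic with period 11.

11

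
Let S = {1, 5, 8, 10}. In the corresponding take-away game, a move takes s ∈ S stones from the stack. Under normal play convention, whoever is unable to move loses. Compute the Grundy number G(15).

G(0) = 0
G(1) = mex{0} = 1
G(2) = mex{1} = 0
G(3) = mex{0} = 1
G(4) = mex{1} = 0
G(5) = mex{0,0} = 1
G(6) = mex{1,1} = 0
G(7) = mex{0,0} = 1
G(8) = mex{1,1,0} = 2
G(9) = mex{2,0,1} = 3
G(10) = mex{3,1,0,0} = 2
G(11) = mex{2,0,1,1} = 3
G(12) = mex{3,1,0,0} = 2
G(13) = mex{2,2,1,1} = 0
G(14) = mex{0,3,0,0} = 1
G(15) = mex{1,2,1,1} = 0

0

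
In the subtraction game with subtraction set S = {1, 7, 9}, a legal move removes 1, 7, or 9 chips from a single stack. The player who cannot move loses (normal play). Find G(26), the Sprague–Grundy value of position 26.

0

G(0) = 0
G(1) = mex{0} = 1
G(2) = mex{1} = 0
G(3) = mex{0} = 1
G(4) = mex{1} = 0
G(5) = mex{0} = 1
G(6) = mex{1} = 0
G(7) = mex{0,0} = 1
G(8) = mex{1,1} = 0
G(9) = mex{0,0,0} = 1
G(10) = mex{1,1,1} = 0
G(11) = mex{0,0,0} = 1
G(12) = mex{1,1,1} = 0
G(13) = mex{0,0,0} = 1
G(14) = mex{1,1,1} = 0
G(15) = mex{0,0,0} = 1
G(16) = mex{1,1,1} = 0
G(17) = mex{0,0,0} = 1
G(18) = mex{1,1,1} = 0
G(19) = mex{0,0,0} = 1
G(20) = mex{1,1,1} = 0
G(21) = mex{0,0,0} = 1
G(22) = mex{1,1,1} = 0
G(23) = mex{0,0,0} = 1
G(24) = mex{1,1,1} = 0
G(25) = mex{0,0,0} = 1
G(26) = mex{1,1,1} = 0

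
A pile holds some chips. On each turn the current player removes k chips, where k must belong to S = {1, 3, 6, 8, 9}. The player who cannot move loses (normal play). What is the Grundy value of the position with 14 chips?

0

G(0) = 0
G(1) = mex{0} = 1
G(2) = mex{1} = 0
G(3) = mex{0,0} = 1
G(4) = mex{1,1} = 0
G(5) = mex{0,0} = 1
G(6) = mex{1,1,0} = 2
G(7) = mex{2,0,1} = 3
G(8) = mex{3,1,0,0} = 2
G(9) = mex{2,2,1,1,0} = 3
G(10) = mex{3,3,0,0,1} = 2
G(11) = mex{2,2,1,1,0} = 3
G(12) = mex{3,3,2,0,1} = 4
G(13) = mex{4,2,3,1,0} = 5
G(14) = mex{5,3,2,2,1} = 0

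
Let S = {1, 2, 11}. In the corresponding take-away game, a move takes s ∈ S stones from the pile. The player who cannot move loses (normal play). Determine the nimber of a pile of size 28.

1

G(0) = 0
G(1) = mex{0} = 1
G(2) = mex{1,0} = 2
G(3) = mex{2,1} = 0
G(4) = mex{0,2} = 1
G(5) = mex{1,0} = 2
G(6) = mex{2,1} = 0
G(7) = mex{0,2} = 1
G(8) = mex{1,0} = 2
G(9) = mex{2,1} = 0
G(10) = mex{0,2} = 1
G(11) = mex{1,0,0} = 2
G(12) = mex{2,1,1} = 0
G(13) = mex{0,2,2} = 1
G(14) = mex{1,0,0} = 2
G(15) = mex{2,1,1} = 0
G(16) = mex{0,2,2} = 1
G(17) = mex{1,0,0} = 2
G(18) = mex{2,1,1} = 0
G(19) = mex{0,2,2} = 1
G(20) = mex{1,0,0} = 2
G(21) = mex{2,1,1} = 0
G(22) = mex{0,2,2} = 1
G(23) = mex{1,0,0} = 2
G(24) = mex{2,1,1} = 0
G(25) = mex{0,2,2} = 1
G(26) = mex{1,0,0} = 2
G(27) = mex{2,1,1} = 0
G(28) = mex{0,2,2} = 1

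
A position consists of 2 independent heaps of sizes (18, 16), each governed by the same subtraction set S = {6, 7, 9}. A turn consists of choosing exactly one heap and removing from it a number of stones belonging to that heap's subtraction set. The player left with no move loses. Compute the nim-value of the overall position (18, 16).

0

All heaps use S = {6, 7, 9}:
G(0) = 0
G(1) = mex{} = 0
G(2) = mex{} = 0
G(3) = mex{} = 0
G(4) = mex{} = 0
G(5) = mex{} = 0
G(6) = mex{0} = 1
G(7) = mex{0,0} = 1
G(8) = mex{0,0} = 1
G(9) = mex{0,0,0} = 1
G(10) = mex{0,0,0} = 1
G(11) = mex{0,0,0} = 1
G(12) = mex{1,0,0} = 2
G(13) = mex{1,1,0} = 2
G(14) = mex{1,1,0} = 2
G(15) = mex{1,1,1} = 0
G(16) = mex{1,1,1} = 0
G(17) = mex{1,1,1} = 0
G(18) = mex{2,1,1} = 0
Heap A: G(18) = 0.
Heap B: G(16) = 0.
Combined Grundy value = 0 ⊕ 0 = 0.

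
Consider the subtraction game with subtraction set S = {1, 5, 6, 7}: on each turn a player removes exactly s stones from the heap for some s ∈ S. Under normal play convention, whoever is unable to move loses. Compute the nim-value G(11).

n :  0  1  2  3  4  5  6  7  8  9 10 11
G :  0  1  0  1  0  1  2  3  2  3  2  3

3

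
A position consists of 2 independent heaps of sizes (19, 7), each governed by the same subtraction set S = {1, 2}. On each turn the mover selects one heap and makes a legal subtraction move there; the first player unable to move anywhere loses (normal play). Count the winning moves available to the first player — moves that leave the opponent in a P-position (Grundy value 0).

0

All heaps use S = {1, 2}:
G(0) = 0
G(1) = mex{0} = 1
G(2) = mex{1,0} = 2
G(3) = mex{2,1} = 0
G(4) = mex{0,2} = 1
G(5) = mex{1,0} = 2
G(6) = mex{2,1} = 0
G(7) = mex{0,2} = 1
G(8) = mex{1,0} = 2
G(9) = mex{2,1} = 0
G(10) = mex{0,2} = 1
G(11) = mex{1,0} = 2
G(12) = mex{2,1} = 0
G(13) = mex{0,2} = 1
G(14) = mex{1,0} = 2
G(15) = mex{2,1} = 0
G(16) = mex{0,2} = 1
G(17) = mex{1,0} = 2
G(18) = mex{2,1} = 0
G(19) = mex{0,2} = 1
Heap A: G(19) = 1.
Heap B: G(7) = 1.
Combined Grundy value = 1 ⊕ 1 = 0.
A winning move leaves total XOR = 0, i.e. changes one component's Grundy value g to g ⊕ X where X is the current total.
Heap A: target g' = 1⊕0 = 1, but every legal move changes the Grundy value (mex property), so 0 moves.
Heap B: target g' = 1⊕0 = 1, but every legal move changes the Grundy value (mex property), so 0 moves.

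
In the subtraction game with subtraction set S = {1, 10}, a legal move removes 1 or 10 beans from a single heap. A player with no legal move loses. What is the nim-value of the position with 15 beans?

0

G(0) = 0
G(1) = mex{0} = 1
G(2) = mex{1} = 0
G(3) = mex{0} = 1
G(4) = mex{1} = 0
G(5) = mex{0} = 1
G(6) = mex{1} = 0
G(7) = mex{0} = 1
G(8) = mex{1} = 0
G(9) = mex{0} = 1
G(10) = mex{1,0} = 2
G(11) = mex{2,1} = 0
G(12) = mex{0,0} = 1
G(13) = mex{1,1} = 0
G(14) = mex{0,0} = 1
G(15) = mex{1,1} = 0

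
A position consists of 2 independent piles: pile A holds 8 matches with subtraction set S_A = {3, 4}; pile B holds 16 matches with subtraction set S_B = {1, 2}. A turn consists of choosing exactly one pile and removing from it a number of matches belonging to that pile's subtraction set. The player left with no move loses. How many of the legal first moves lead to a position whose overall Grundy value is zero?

Pile A, S = {3, 4}:
n : 0 1 2 3 4 5 6 7 8
G : 0 0 0 1 1 1 2 0 0
G_A(8) = 0.
Pile B, S = {1, 2}:
n :  0  1  2  3  4  5  6  7  8  9 10 11 12 13 14 15 16
G :  0  1  2  0  1  2  0  1  2  0  1  2  0  1  2  0  1
G_B(16) = 1.
Combined Grundy value = 0 ⊕ 1 = 1.
A winning move leaves total XOR = 0, i.e. changes one component's Grundy value g to g ⊕ X where X is the current total.
Pile A: need g' = 0⊕1 = 1. Options: 8−3→G=1, 8−4→G=1. Hits: 2.
Pile B: need g' = 1⊕1 = 0. Options: 16−1→G=0, 16−2→G=2. Hits: 1.

3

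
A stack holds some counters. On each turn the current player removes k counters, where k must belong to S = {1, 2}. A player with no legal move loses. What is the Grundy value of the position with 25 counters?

1

G(0) = 0
G(1) = mex{0} = 1
G(2) = mex{1,0} = 2
G(3) = mex{2,1} = 0
G(4) = mex{0,2} = 1
G(5) = mex{1,0} = 2
G(6) = mex{2,1} = 0
G(7) = mex{0,2} = 1
G(8) = mex{1,0} = 2
G(9) = mex{2,1} = 0
G(10) = mex{0,2} = 1
G(11) = mex{1,0} = 2
G(12) = mex{2,1} = 0
G(13) = mex{0,2} = 1
G(14) = mex{1,0} = 2
G(15) = mex{2,1} = 0
G(16) = mex{0,2} = 1
G(17) = mex{1,0} = 2
G(18) = mex{2,1} = 0
G(19) = mex{0,2} = 1
G(20) = mex{1,0} = 2
G(21) = mex{2,1} = 0
G(22) = mex{0,2} = 1
G(23) = mex{1,0} = 2
G(24) = mex{2,1} = 0
G(25) = mex{0,2} = 1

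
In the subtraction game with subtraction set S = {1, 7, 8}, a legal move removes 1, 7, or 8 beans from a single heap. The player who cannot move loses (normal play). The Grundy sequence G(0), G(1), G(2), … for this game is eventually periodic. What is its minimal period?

15

G(0) = 0
G(1) = mex{0} = 1
G(2) = mex{1} = 0
G(3) = mex{0} = 1
G(4) = mex{1} = 0
G(5) = mex{0} = 1
G(6) = mex{1} = 0
G(7) = mex{0,0} = 1
G(8) = mex{1,1,0} = 2
G(9) = mex{2,0,1} = 3
G(10) = mex{3,1,0} = 2
G(11) = mex{2,0,1} = 3
G(12) = mex{3,1,0} = 2
G(13) = mex{2,0,1} = 3
G(14) = mex{3,1,0} = 2
G(15) = mex{2,2,1} = 0
G(16) = mex{0,3,2} = 1
G(17) = mex{1,2,3} = 0
G(18) = mex{0,3,2} = 1
G(19) = mex{1,2,3} = 0
G(20) = mex{0,3,2} = 1
G(21) = mex{1,2,3} = 0
G(22) = mex{0,0,2} = 1
G(23) = mex{1,1,0} = 2
G(24) = mex{2,0,1} = 3
G(25) = mex{3,1,0} = 2
G(26) = mex{2,0,1} = 3
G(27) = mex{3,1,0} = 2
G(28) = mex{2,0,1} = 3
G(29) = mex{3,1,0} = 2
G(30) = mex{2,2,1} = 0
G(31) = mex{0,3,2} = 1
G(n+15) = G(n) holds for n = 0,…,7 (a full window of length max(S) = 8), so the sequence is purely periodic with period 15.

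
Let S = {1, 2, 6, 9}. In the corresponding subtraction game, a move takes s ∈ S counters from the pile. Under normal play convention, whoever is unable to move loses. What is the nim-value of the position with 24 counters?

0

G(0) = 0
G(1) = mex{0} = 1
G(2) = mex{1,0} = 2
G(3) = mex{2,1} = 0
G(4) = mex{0,2} = 1
G(5) = mex{1,0} = 2
G(6) = mex{2,1,0} = 3
G(7) = mex{3,2,1} = 0
G(8) = mex{0,3,2} = 1
G(9) = mex{1,0,0,0} = 2
G(10) = mex{2,1,1,1} = 0
G(11) = mex{0,2,2,2} = 1
G(12) = mex{1,0,3,0} = 2
G(13) = mex{2,1,0,1} = 3
G(14) = mex{3,2,1,2} = 0
G(15) = mex{0,3,2,3} = 1
G(16) = mex{1,0,0,0} = 2
G(17) = mex{2,1,1,1} = 0
G(18) = mex{0,2,2,2} = 1
G(19) = mex{1,0,3,0} = 2
G(20) = mex{2,1,0,1} = 3
G(21) = mex{3,2,1,2} = 0
G(22) = mex{0,3,2,3} = 1
G(23) = mex{1,0,0,0} = 2
G(24) = mex{2,1,1,1} = 0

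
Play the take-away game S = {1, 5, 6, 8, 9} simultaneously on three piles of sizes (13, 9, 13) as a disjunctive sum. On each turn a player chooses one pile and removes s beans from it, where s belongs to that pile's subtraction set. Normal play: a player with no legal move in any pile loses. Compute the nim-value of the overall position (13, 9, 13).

All piles use S = {1, 5, 6, 8, 9}:
G(0) = 0
G(1) = mex{0} = 1
G(2) = mex{1} = 0
G(3) = mex{0} = 1
G(4) = mex{1} = 0
G(5) = mex{0,0} = 1
G(6) = mex{1,1,0} = 2
G(7) = mex{2,0,1} = 3
G(8) = mex{3,1,0,0} = 2
G(9) = mex{2,0,1,1,0} = 3
G(10) = mex{3,1,0,0,1} = 2
G(11) = mex{2,2,1,1,0} = 3
G(12) = mex{3,3,2,0,1} = 4
G(13) = mex{4,2,3,1,0} = 5
Pile A: G(13) = 5.
Pile B: G(9) = 3.
Pile C: G(13) = 5.
Combined Grundy value = 5 ⊕ 3 ⊕ 5 = 3.

3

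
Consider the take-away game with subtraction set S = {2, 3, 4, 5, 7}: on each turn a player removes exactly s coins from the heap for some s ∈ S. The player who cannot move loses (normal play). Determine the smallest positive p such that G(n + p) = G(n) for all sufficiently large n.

9

G(0) = 0
G(1) = mex{} = 0
G(2) = mex{0} = 1
G(3) = mex{0,0} = 1
G(4) = mex{1,0,0} = 2
G(5) = mex{1,1,0,0} = 2
G(6) = mex{2,1,1,0} = 3
G(7) = mex{2,2,1,1,0} = 3
G(8) = mex{3,2,2,1,0} = 4
G(9) = mex{3,3,2,2,1} = 0
G(10) = mex{4,3,3,2,1} = 0
G(11) = mex{0,4,3,3,2} = 1
G(12) = mex{0,0,4,3,2} = 1
G(13) = mex{1,0,0,4,3} = 2
G(14) = mex{1,1,0,0,3} = 2
G(15) = mex{2,1,1,0,4} = 3
G(16) = mex{2,2,1,1,0} = 3
G(17) = mex{3,2,2,1,0} = 4
G(18) = mex{3,3,2,2,1} = 0
G(19) = mex{4,3,3,2,1} = 0
G(n+9) = G(n) holds for n = 0,…,6 (a full window of length max(S) = 7), so the sequence is purely periodic with period 9.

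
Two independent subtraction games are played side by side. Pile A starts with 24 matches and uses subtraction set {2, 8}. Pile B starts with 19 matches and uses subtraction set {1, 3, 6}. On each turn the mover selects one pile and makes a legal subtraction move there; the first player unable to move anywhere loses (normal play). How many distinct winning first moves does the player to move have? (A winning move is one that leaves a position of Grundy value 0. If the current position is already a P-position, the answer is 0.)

4

Pile A, S = {2, 8}:
G(0) = 0
G(1) = mex{} = 0
G(2) = mex{0} = 1
G(3) = mex{0} = 1
G(4) = mex{1} = 0
G(5) = mex{1} = 0
G(6) = mex{0} = 1
G(7) = mex{0} = 1
G(8) = mex{1,0} = 2
G(9) = mex{1,0} = 2
G(10) = mex{2,1} = 0
G(11) = mex{2,1} = 0
G(12) = mex{0,0} = 1
G(13) = mex{0,0} = 1
G(14) = mex{1,1} = 0
G(15) = mex{1,1} = 0
G(16) = mex{0,2} = 1
G(17) = mex{0,2} = 1
G(18) = mex{1,0} = 2
G(19) = mex{1,0} = 2
G(20) = mex{2,1} = 0
G(21) = mex{2,1} = 0
G(22) = mex{0,0} = 1
G(23) = mex{0,0} = 1
G(24) = mex{1,1} = 0
G_A(24) = 0.
Pile B, S = {1, 3, 6}:
G(0) = 0
G(1) = mex{0} = 1
G(2) = mex{1} = 0
G(3) = mex{0,0} = 1
G(4) = mex{1,1} = 0
G(5) = mex{0,0} = 1
G(6) = mex{1,1,0} = 2
G(7) = mex{2,0,1} = 3
G(8) = mex{3,1,0} = 2
G(9) = mex{2,2,1} = 0
G(10) = mex{0,3,0} = 1
G(11) = mex{1,2,1} = 0
G(12) = mex{0,0,2} = 1
G(13) = mex{1,1,3} = 0
G(14) = mex{0,0,2} = 1
G(15) = mex{1,1,0} = 2
G(16) = mex{2,0,1} = 3
G(17) = mex{3,1,0} = 2
G(18) = mex{2,2,1} = 0
G(19) = mex{0,3,0} = 1
G_B(19) = 1.
Combined Grundy value = 0 ⊕ 1 = 1.
A winning move leaves total XOR = 0, i.e. changes one component's Grundy value g to g ⊕ X where X is the current total.
Pile A: need g' = 0⊕1 = 1. Options: 24−2→G=1, 24−8→G=1. Hits: 2.
Pile B: need g' = 1⊕1 = 0. Options: 19−1→G=0, 19−3→G=3, 19−6→G=0. Hits: 2.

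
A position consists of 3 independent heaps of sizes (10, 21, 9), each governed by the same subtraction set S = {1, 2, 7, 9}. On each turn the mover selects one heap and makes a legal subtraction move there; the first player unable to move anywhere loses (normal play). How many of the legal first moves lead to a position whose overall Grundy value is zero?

1

All heaps use S = {1, 2, 7, 9}:
G(0) = 0
G(1) = mex{0} = 1
G(2) = mex{1,0} = 2
G(3) = mex{2,1} = 0
G(4) = mex{0,2} = 1
G(5) = mex{1,0} = 2
G(6) = mex{2,1} = 0
G(7) = mex{0,2,0} = 1
G(8) = mex{1,0,1} = 2
G(9) = mex{2,1,2,0} = 3
G(10) = mex{3,2,0,1} = 4
G(11) = mex{4,3,1,2} = 0
G(12) = mex{0,4,2,0} = 1
G(13) = mex{1,0,0,1} = 2
G(14) = mex{2,1,1,2} = 0
G(15) = mex{0,2,2,0} = 1
G(16) = mex{1,0,3,1} = 2
G(17) = mex{2,1,4,2} = 0
G(18) = mex{0,2,0,3} = 1
G(19) = mex{1,0,1,4} = 2
G(20) = mex{2,1,2,0} = 3
G(21) = mex{3,2,0,1} = 4
Heap A: G(10) = 4.
Heap B: G(21) = 4.
Heap C: G(9) = 3.
Combined Grundy value = 4 ⊕ 4 ⊕ 3 = 3.
A winning move leaves total XOR = 0, i.e. changes one component's Grundy value g to g ⊕ X where X is the current total.
Heap A: need g' = 4⊕3 = 7. Options: 10−1→G=3, 10−2→G=2, 10−7→G=0, 10−9→G=1. Hits: 0.
Heap B: need g' = 4⊕3 = 7. Options: 21−1→G=3, 21−2→G=2, 21−7→G=0, 21−9→G=1. Hits: 0.
Heap C: need g' = 3⊕3 = 0. Options: 9−1→G=2, 9−2→G=1, 9−7→G=2, 9−9→G=0. Hits: 1.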